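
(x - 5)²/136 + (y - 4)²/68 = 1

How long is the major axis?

Center (5, 4). The larger denominator 136 sits under the x-term, so the major axis is horizontal; a² = 136, b² = 68.
a² = 136 so a = 2√34; the major axis has length 2a = 4√34.

4√34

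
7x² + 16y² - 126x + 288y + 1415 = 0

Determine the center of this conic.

(9, -9)

Group: 7(x² - 18x) + 16(y² + 18y) = -1415
7(x - 9)² + 16(y + 9)² = -1415 + 567 + 1296 = 448
Dividing both sides by 448: (x - 9)²/64 + (y + 9)²/28 = 1
Ellipse with center (9, -9).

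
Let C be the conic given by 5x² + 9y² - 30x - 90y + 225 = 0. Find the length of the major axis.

Group the x- and y-terms: 5(x² - 6x) + 9(y² - 10y) = -225
Complete the square: 5(x - 3)² + 9(y - 5)² = -225 + 45 + 225 = 45
Dividing both sides by 45: (x - 3)²/9 + (y - 5)²/5 = 1
Ellipse, center (3, 5), major axis horizontal; a² = 9, b² = 5.
a² = 9 so a = 3; the major axis has length 2a = 6.

6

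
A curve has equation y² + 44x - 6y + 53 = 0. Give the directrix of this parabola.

x = 10

Only y is squared. Complete the square in y: (y - 3)² = -44(x + 1).
Vertex (-1, 3); 4p = -44 so p = -11. Opens left.
Directrix is the vertical line x = h − p = -1 − (-11) = 10.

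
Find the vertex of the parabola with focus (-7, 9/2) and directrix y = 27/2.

(-7, 9)

The vertex is the midpoint between the focus and the directrix along the axis of symmetry.
Axis is vertical (directrix is horizontal). Vertex y-coordinate = (9/2 + 27/2)/2 = 9; x-coordinate = -7.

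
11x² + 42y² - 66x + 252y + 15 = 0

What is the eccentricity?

e = √1302/42

Collect terms: 11(x² - 6x) + 42(y² + 6y) = -15
Completing the square gives 11(x - 3)² + 42(y + 3)² = -15 + 99 + 378 = 462.
Divide by 462: (x - 3)²/42 + (y + 3)²/11 = 1
Ellipse, center (3, -3), major axis horizontal; a² = 42, b² = 11.
c² = a² - b² = 31, so c = √31.
e = c/a = √31/√42 = √1302/42.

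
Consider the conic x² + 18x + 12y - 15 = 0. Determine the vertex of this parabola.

Only x is squared. Complete the square in x: (x + 9)² = -12(y - 8).
Vertex (-9, 8); 4p = -12 so p = -3. Opens down.

(-9, 8)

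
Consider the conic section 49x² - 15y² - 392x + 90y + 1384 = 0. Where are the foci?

(4, -5) and (4, 11)

Group the x- and y-terms: 49(x² - 8x) -15(y² - 6y) = -1384
Completing the square gives 49(x - 4)² -15(y - 3)² = -1384 + 784 - 135 = -735.
Dividing both sides by -735: (y - 3)²/49 - (x - 4)²/15 = 1
Hyperbola, center (4, 3), transverse axis vertical; a² = 49, b² = 15.
c² = a² + b² = 49 + 15 = 64, so c = 8.
Foci lie on the vertical axis through the center: (h, k ± c).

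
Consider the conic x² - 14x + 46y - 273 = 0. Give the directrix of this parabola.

y = 37/2

Only x is squared. Complete the square in x: (x - 7)² = -46(y - 7).
Vertex (7, 7); 4p = -46 so p = -23/2. Opens down.
Directrix is the horizontal line y = k − p = 7 − (-23/2) = 37/2.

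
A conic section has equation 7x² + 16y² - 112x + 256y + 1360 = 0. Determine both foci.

(5, -8) and (11, -8)

7(x² - 16x) + 16(y² + 16y) = -1360
Complete the square in x and y: 7(x - 8)² + 16(y + 8)² = -1360 + 448 + 1024 = 112
Dividing both sides by 112: (x - 8)²/16 + (y + 8)²/7 = 1
Ellipse, center (8, -8), major axis horizontal; a² = 16, b² = 7.
c² = a² - b² = 16 - 7 = 9, so c = 3.
Foci lie on the horizontal axis through the center: (h ± c, k).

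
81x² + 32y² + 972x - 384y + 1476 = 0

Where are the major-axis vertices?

(-6, -3) and (-6, 15)

81(x² + 12x) + 32(y² - 12y) = -1476
Completing the square gives 81(x + 6)² + 32(y - 6)² = -1476 + 2916 + 1152 = 2592.
Divide through by 2592 to get (x + 6)²/32 + (y - 6)²/81 = 1.
Ellipse, center (-6, 6), major axis vertical; a² = 81, b² = 32.
a = 9. Vertices at (h, k ± a).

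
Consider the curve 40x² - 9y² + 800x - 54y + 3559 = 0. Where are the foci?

Group: 40(x² + 20x) -9(y² + 6y) = -3559
Complete the square: 40(x + 10)² -9(y + 3)² = -3559 + 4000 - 81 = 360
Dividing both sides by 360: (x + 10)²/9 - (y + 3)²/40 = 1
Hyperbola, center (-10, -3), transverse axis horizontal; a² = 9, b² = 40.
c² = a² + b² = 9 + 40 = 49, so c = 7.
Foci lie on the horizontal axis through the center: (h ± c, k).

(-17, -3) and (-3, -3)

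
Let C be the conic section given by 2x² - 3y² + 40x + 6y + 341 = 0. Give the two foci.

Rearranging, 2(x² + 20x) -3(y² - 2y) = -341.
Complete the square in x and y: 2(x + 10)² -3(y - 1)² = -341 + 200 - 3 = -144
Divide by -144: (y - 1)²/48 - (x + 10)²/72 = 1
Hyperbola, center (-10, 1), transverse axis vertical; a² = 48, b² = 72.
c² = a² + b² = 48 + 72 = 120, so c = 2√30.
Foci lie on the vertical axis through the center: (h, k ± c).

(-10, 1 - 2√30) and (-10, 1 + 2√30)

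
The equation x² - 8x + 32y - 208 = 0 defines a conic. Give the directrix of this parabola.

Only x is squared. Complete the square in x: (x - 4)² = -32(y - 7).
Vertex (4, 7); 4p = -32 so p = -8. Opens down.
Directrix is the horizontal line y = k − p = 7 − (-8) = 15.

y = 15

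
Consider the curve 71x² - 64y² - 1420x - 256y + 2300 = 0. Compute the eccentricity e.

e = 3√15/8

Group the x- and y-terms: 71(x² - 20x) -64(y² + 4y) = -2300
Complete the square: 71(x - 10)² -64(y + 2)² = -2300 + 7100 - 256 = 4544
Dividing both sides by 4544: (x - 10)²/64 - (y + 2)²/71 = 1
Hyperbola, center (10, -2), transverse axis horizontal; a² = 64, b² = 71.
c² = a² + b² = 135, so c = 3√15.
e = c/a = 3√15/8.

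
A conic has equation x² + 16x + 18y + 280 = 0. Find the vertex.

Only x is squared. Complete the square in x: (x + 8)² = -18(y + 12).
Vertex (-8, -12); 4p = -18 so p = -9/2. Opens down.

(-8, -12)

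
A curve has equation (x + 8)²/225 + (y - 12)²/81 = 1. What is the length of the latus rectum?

54/5

Center (-8, 12). The larger denominator 225 sits under the x-term, so the major axis is horizontal; a² = 225, b² = 81.
Latus rectum length = 2b²/a = 2·81/15 = 54/5.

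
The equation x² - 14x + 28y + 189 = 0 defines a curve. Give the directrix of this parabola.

y = 2

Only x is squared. Complete the square in x: (x - 7)² = -28(y + 5).
Vertex (7, -5); 4p = -28 so p = -7. Opens down.
Directrix is the horizontal line y = k − p = -5 − (-7) = 2.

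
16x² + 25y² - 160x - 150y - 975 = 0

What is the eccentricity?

Rearranging, 16(x² - 10x) + 25(y² - 6y) = 975.
Complete the square: 16(x - 5)² + 25(y - 3)² = 975 + 400 + 225 = 1600
Dividing both sides by 1600: (x - 5)²/100 + (y - 3)²/64 = 1
Ellipse, center (5, 3), major axis horizontal; a² = 100, b² = 64.
c² = a² - b² = 36, so c = 6.
e = c/a = 6/10 = 3/5.

e = 3/5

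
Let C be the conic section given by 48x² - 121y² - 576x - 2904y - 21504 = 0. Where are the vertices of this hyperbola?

Rearranging, 48(x² - 12x) -121(y² + 24y) = 21504.
Complete the square in x and y: 48(x - 6)² -121(y + 12)² = 21504 + 1728 - 17424 = 5808
Dividing both sides by 5808: (x - 6)²/121 - (y + 12)²/48 = 1
Hyperbola, center (6, -12), transverse axis horizontal; a² = 121, b² = 48.
a = 11. Vertices at (h ± a, k).

(-5, -12) and (17, -12)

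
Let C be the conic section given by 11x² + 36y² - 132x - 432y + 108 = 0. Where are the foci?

(-4, 6) and (16, 6)

Collect terms: 11(x² - 12x) + 36(y² - 12y) = -108
Complete the square in x and y: 11(x - 6)² + 36(y - 6)² = -108 + 396 + 1296 = 1584
Dividing both sides by 1584: (x - 6)²/144 + (y - 6)²/44 = 1
Ellipse, center (6, 6), major axis horizontal; a² = 144, b² = 44.
c² = a² - b² = 144 - 44 = 100, so c = 10.
Foci lie on the horizontal axis through the center: (h ± c, k).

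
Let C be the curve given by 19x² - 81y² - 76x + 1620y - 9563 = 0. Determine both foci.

(-8, 10) and (12, 10)

19(x² - 4x) -81(y² - 20y) = 9563
Complete the square in x and y: 19(x - 2)² -81(y - 10)² = 9563 + 76 - 8100 = 1539
Divide by 1539: (x - 2)²/81 - (y - 10)²/19 = 1
Hyperbola, center (2, 10), transverse axis horizontal; a² = 81, b² = 19.
c² = a² + b² = 81 + 19 = 100, so c = 10.
Foci lie on the horizontal axis through the center: (h ± c, k).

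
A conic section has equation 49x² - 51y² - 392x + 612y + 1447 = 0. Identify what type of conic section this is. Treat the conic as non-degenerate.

No xy term. Coefficients of x² and y² are A = 49, C = -51.
A and C have opposite signs ⇒ hyperbola.

hyperbola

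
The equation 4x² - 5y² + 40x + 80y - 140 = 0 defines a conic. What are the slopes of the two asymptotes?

Group: 4(x² + 10x) -5(y² - 16y) = 140
Complete the square in x and y: 4(x + 5)² -5(y - 8)² = 140 + 100 - 320 = -80
Dividing both sides by -80: (y - 8)²/16 - (x + 5)²/20 = 1
Hyperbola, center (-5, 8), transverse axis vertical; a² = 16, b² = 20.
For a vertical hyperbola the asymptotes have slope ±a/b.
Here that is ±4/2√5 = ±2√5/5.

2√5/5 and -2√5/5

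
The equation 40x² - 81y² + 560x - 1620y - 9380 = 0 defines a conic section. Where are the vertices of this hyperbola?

40(x² + 14x) -81(y² + 20y) = 9380
Complete the square in x and y: 40(x + 7)² -81(y + 10)² = 9380 + 1960 - 8100 = 3240
Divide by 3240: (x + 7)²/81 - (y + 10)²/40 = 1
Hyperbola, center (-7, -10), transverse axis horizontal; a² = 81, b² = 40.
a = 9. Vertices at (h ± a, k).

(-16, -10) and (2, -10)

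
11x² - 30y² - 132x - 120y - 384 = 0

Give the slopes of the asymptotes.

√330/30 and -√330/30

Rearranging, 11(x² - 12x) -30(y² + 4y) = 384.
Complete the square: 11(x - 6)² -30(y + 2)² = 384 + 396 - 120 = 660
Divide through by 660 to get (x - 6)²/60 - (y + 2)²/22 = 1.
Hyperbola, center (6, -2), transverse axis horizontal; a² = 60, b² = 22.
For a horizontal hyperbola the asymptotes have slope ±b/a.
Here that is ±√22/2√15 = ±√330/30.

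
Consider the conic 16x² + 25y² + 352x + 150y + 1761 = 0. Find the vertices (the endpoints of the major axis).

Group: 16(x² + 22x) + 25(y² + 6y) = -1761
Complete the square in x and y: 16(x + 11)² + 25(y + 3)² = -1761 + 1936 + 225 = 400
Divide through by 400 to get (x + 11)²/25 + (y + 3)²/16 = 1.
Ellipse, center (-11, -3), major axis horizontal; a² = 25, b² = 16.
a = 5. Vertices at (h ± a, k).

(-16, -3) and (-6, -3)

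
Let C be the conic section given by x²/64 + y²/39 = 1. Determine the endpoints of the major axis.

Center (0, 0). The larger denominator 64 sits under the x-term, so the major axis is horizontal; a² = 64, b² = 39.
a = 8. Vertices at (h ± a, k).

(-8, 0) and (8, 0)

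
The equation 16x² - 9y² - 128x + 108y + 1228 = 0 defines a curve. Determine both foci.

Group: 16(x² - 8x) -9(y² - 12y) = -1228
16(x - 4)² -9(y - 6)² = -1228 + 256 - 324 = -1296
Divide by -1296: (y - 6)²/144 - (x - 4)²/81 = 1
Hyperbola, center (4, 6), transverse axis vertical; a² = 144, b² = 81.
c² = a² + b² = 144 + 81 = 225, so c = 15.
Foci lie on the vertical axis through the center: (h, k ± c).

(4, -9) and (4, 21)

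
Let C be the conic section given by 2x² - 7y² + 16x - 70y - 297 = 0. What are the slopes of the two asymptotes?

√14/7 and -√14/7

Collect terms: 2(x² + 8x) -7(y² + 10y) = 297
Completing the square gives 2(x + 4)² -7(y + 5)² = 297 + 32 - 175 = 154.
Dividing both sides by 154: (x + 4)²/77 - (y + 5)²/22 = 1
Hyperbola, center (-4, -5), transverse axis horizontal; a² = 77, b² = 22.
For a horizontal hyperbola the asymptotes have slope ±b/a.
Here that is ±√22/√77 = ±√14/7.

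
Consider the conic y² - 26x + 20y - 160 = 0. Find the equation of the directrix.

Only y is squared. Complete the square in y: (y + 10)² = 26(x + 10).
Vertex (-10, -10); 4p = 26 so p = 13/2. Opens right.
Directrix is the vertical line x = h − p = -10 − (13/2) = -33/2.

x = -33/2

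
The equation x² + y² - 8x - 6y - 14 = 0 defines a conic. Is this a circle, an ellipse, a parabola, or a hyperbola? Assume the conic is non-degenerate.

No xy term. Coefficients of x² and y² are A = 1, C = 1.
A = C (same sign) ⇒ circle.

circle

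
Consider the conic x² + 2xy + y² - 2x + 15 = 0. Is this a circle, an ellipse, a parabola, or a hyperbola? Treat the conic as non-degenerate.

parabola

A = 1, B = 2, C = 1.
Discriminant B² − 4AC = 2² − 4·1·1 = 0.
B² − 4AC = 0 ⇒ parabola.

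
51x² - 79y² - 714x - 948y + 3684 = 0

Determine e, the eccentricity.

Group the x- and y-terms: 51(x² - 14x) -79(y² + 12y) = -3684
51(x - 7)² -79(y + 6)² = -3684 + 2499 - 2844 = -4029
Divide by -4029: (y + 6)²/51 - (x - 7)²/79 = 1
Hyperbola, center (7, -6), transverse axis vertical; a² = 51, b² = 79.
c² = a² + b² = 130, so c = √130.
e = c/a = √130/√51 = √6630/51.

e = √6630/51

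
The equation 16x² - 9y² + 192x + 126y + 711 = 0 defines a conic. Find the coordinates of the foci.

Rearranging, 16(x² + 12x) -9(y² - 14y) = -711.
Complete the square in x and y: 16(x + 6)² -9(y - 7)² = -711 + 576 - 441 = -576
Divide through by -576 to get (y - 7)²/64 - (x + 6)²/36 = 1.
Hyperbola, center (-6, 7), transverse axis vertical; a² = 64, b² = 36.
c² = a² + b² = 64 + 36 = 100, so c = 10.
Foci lie on the vertical axis through the center: (h, k ± c).

(-6, -3) and (-6, 17)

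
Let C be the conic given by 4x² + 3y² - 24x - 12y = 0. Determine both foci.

(3, 0) and (3, 4)

Rearranging, 4(x² - 6x) + 3(y² - 4y) = 0.
4(x - 3)² + 3(y - 2)² = 0 + 36 + 12 = 48
Divide through by 48 to get (x - 3)²/12 + (y - 2)²/16 = 1.
Ellipse, center (3, 2), major axis vertical; a² = 16, b² = 12.
c² = a² - b² = 16 - 12 = 4, so c = 2.
Foci lie on the vertical axis through the center: (h, k ± c).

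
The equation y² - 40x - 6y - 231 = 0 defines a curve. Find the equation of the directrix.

Only y is squared. Complete the square in y: (y - 3)² = 40(x + 6).
Vertex (-6, 3); 4p = 40 so p = 10. Opens right.
Directrix is the vertical line x = h − p = -6 − (10) = -16.

x = -16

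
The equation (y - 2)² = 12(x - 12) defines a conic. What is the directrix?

x = 9

Vertex (12, 2); 4p = 12 so p = 3. Opens right.
Directrix is the vertical line x = h − p = 12 − (3) = 9.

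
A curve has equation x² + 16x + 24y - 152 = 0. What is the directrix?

y = 15

Only x is squared. Complete the square in x: (x + 8)² = -24(y - 9).
Vertex (-8, 9); 4p = -24 so p = -6. Opens down.
Directrix is the horizontal line y = k − p = 9 − (-6) = 15.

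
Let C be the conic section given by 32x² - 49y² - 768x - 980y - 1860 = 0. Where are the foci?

Rearranging, 32(x² - 24x) -49(y² + 20y) = 1860.
Complete the square in x and y: 32(x - 12)² -49(y + 10)² = 1860 + 4608 - 4900 = 1568
Divide through by 1568 to get (x - 12)²/49 - (y + 10)²/32 = 1.
Hyperbola, center (12, -10), transverse axis horizontal; a² = 49, b² = 32.
c² = a² + b² = 49 + 32 = 81, so c = 9.
Foci lie on the horizontal axis through the center: (h ± c, k).

(3, -10) and (21, -10)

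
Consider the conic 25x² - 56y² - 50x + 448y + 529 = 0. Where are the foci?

Group the x- and y-terms: 25(x² - 2x) -56(y² - 8y) = -529
Completing the square gives 25(x - 1)² -56(y - 4)² = -529 + 25 - 896 = -1400.
Divide through by -1400 to get (y - 4)²/25 - (x - 1)²/56 = 1.
Hyperbola, center (1, 4), transverse axis vertical; a² = 25, b² = 56.
c² = a² + b² = 25 + 56 = 81, so c = 9.
Foci lie on the vertical axis through the center: (h, k ± c).

(1, -5) and (1, 13)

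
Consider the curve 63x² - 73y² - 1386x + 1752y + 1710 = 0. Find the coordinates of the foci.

Group: 63(x² - 22x) -73(y² - 24y) = -1710
Completing the square gives 63(x - 11)² -73(y - 12)² = -1710 + 7623 - 10512 = -4599.
Divide by -4599: (y - 12)²/63 - (x - 11)²/73 = 1
Hyperbola, center (11, 12), transverse axis vertical; a² = 63, b² = 73.
c² = a² + b² = 63 + 73 = 136, so c = 2√34.
Foci lie on the vertical axis through the center: (h, k ± c).

(11, 12 - 2√34) and (11, 12 + 2√34)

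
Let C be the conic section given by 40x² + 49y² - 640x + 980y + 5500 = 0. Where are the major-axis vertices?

Group: 40(x² - 16x) + 49(y² + 20y) = -5500
Completing the square gives 40(x - 8)² + 49(y + 10)² = -5500 + 2560 + 4900 = 1960.
Dividing both sides by 1960: (x - 8)²/49 + (y + 10)²/40 = 1
Ellipse, center (8, -10), major axis horizontal; a² = 49, b² = 40.
a = 7. Vertices at (h ± a, k).

(1, -10) and (15, -10)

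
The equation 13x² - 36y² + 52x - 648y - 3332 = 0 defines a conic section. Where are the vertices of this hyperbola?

(-8, -9) and (4, -9)

Collect terms: 13(x² + 4x) -36(y² + 18y) = 3332
Complete the square: 13(x + 2)² -36(y + 9)² = 3332 + 52 - 2916 = 468
Divide through by 468 to get (x + 2)²/36 - (y + 9)²/13 = 1.
Hyperbola, center (-2, -9), transverse axis horizontal; a² = 36, b² = 13.
a = 6. Vertices at (h ± a, k).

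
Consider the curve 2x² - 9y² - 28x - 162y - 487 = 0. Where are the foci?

Group: 2(x² - 14x) -9(y² + 18y) = 487
Completing the square gives 2(x - 7)² -9(y + 9)² = 487 + 98 - 729 = -144.
Dividing both sides by -144: (y + 9)²/16 - (x - 7)²/72 = 1
Hyperbola, center (7, -9), transverse axis vertical; a² = 16, b² = 72.
c² = a² + b² = 16 + 72 = 88, so c = 2√22.
Foci lie on the vertical axis through the center: (h, k ± c).

(7, -9 - 2√22) and (7, -9 + 2√22)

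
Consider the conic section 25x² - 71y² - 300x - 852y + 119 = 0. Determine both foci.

Collect terms: 25(x² - 12x) -71(y² + 12y) = -119
Completing the square gives 25(x - 6)² -71(y + 6)² = -119 + 900 - 2556 = -1775.
Divide by -1775: (y + 6)²/25 - (x - 6)²/71 = 1
Hyperbola, center (6, -6), transverse axis vertical; a² = 25, b² = 71.
c² = a² + b² = 25 + 71 = 96, so c = 4√6.
Foci lie on the vertical axis through the center: (h, k ± c).

(6, -6 - 4√6) and (6, -6 + 4√6)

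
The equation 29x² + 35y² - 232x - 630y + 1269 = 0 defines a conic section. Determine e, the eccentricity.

Rearranging, 29(x² - 8x) + 35(y² - 18y) = -1269.
Completing the square gives 29(x - 4)² + 35(y - 9)² = -1269 + 464 + 2835 = 2030.
Divide through by 2030 to get (x - 4)²/70 + (y - 9)²/58 = 1.
Ellipse, center (4, 9), major axis horizontal; a² = 70, b² = 58.
c² = a² - b² = 12, so c = 2√3.
e = c/a = 2√3/√70 = √210/35.

e = √210/35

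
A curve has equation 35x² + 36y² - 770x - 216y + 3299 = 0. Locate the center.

Group: 35(x² - 22x) + 36(y² - 6y) = -3299
Complete the square: 35(x - 11)² + 36(y - 3)² = -3299 + 4235 + 324 = 1260
Divide by 1260: (x - 11)²/36 + (y - 3)²/35 = 1
Ellipse with center (11, 3).

(11, 3)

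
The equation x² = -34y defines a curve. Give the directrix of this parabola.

y = 17/2

Vertex (0, 0); 4p = -34 so p = -17/2. Opens down.
Directrix is the horizontal line y = k − p = 0 − (-17/2) = 17/2.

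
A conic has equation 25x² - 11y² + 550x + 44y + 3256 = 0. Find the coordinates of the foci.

(-11, -4) and (-11, 8)

Rearranging, 25(x² + 22x) -11(y² - 4y) = -3256.
Complete the square in x and y: 25(x + 11)² -11(y - 2)² = -3256 + 3025 - 44 = -275
Dividing both sides by -275: (y - 2)²/25 - (x + 11)²/11 = 1
Hyperbola, center (-11, 2), transverse axis vertical; a² = 25, b² = 11.
c² = a² + b² = 25 + 11 = 36, so c = 6.
Foci lie on the vertical axis through the center: (h, k ± c).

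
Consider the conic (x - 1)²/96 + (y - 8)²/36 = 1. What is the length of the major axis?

8√6

Center (1, 8). The larger denominator 96 sits under the x-term, so the major axis is horizontal; a² = 96, b² = 36.
a² = 96 so a = 4√6; the major axis has length 2a = 8√6.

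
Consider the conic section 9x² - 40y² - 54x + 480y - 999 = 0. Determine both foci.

(3, -1) and (3, 13)

9(x² - 6x) -40(y² - 12y) = 999
Complete the square in x and y: 9(x - 3)² -40(y - 6)² = 999 + 81 - 1440 = -360
Dividing both sides by -360: (y - 6)²/9 - (x - 3)²/40 = 1
Hyperbola, center (3, 6), transverse axis vertical; a² = 9, b² = 40.
c² = a² + b² = 9 + 40 = 49, so c = 7.
Foci lie on the vertical axis through the center: (h, k ± c).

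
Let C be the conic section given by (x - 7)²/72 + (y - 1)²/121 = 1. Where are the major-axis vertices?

Center (7, 1). The larger denominator 121 sits under the y-term, so the major axis is vertical; a² = 121, b² = 72.
a = 11. Vertices at (h, k ± a).

(7, -10) and (7, 12)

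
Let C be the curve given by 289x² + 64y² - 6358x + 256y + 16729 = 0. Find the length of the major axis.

34

289(x² - 22x) + 64(y² + 4y) = -16729
Completing the square gives 289(x - 11)² + 64(y + 2)² = -16729 + 34969 + 256 = 18496.
Divide through by 18496 to get (x - 11)²/64 + (y + 2)²/289 = 1.
Ellipse, center (11, -2), major axis vertical; a² = 289, b² = 64.
a² = 289 so a = 17; the major axis has length 2a = 34.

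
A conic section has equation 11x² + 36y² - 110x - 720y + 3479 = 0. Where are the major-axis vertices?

(-1, 10) and (11, 10)

Collect terms: 11(x² - 10x) + 36(y² - 20y) = -3479
11(x - 5)² + 36(y - 10)² = -3479 + 275 + 3600 = 396
Dividing both sides by 396: (x - 5)²/36 + (y - 10)²/11 = 1
Ellipse, center (5, 10), major axis horizontal; a² = 36, b² = 11.
a = 6. Vertices at (h ± a, k).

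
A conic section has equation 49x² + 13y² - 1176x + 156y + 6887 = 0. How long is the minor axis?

2√13

49(x² - 24x) + 13(y² + 12y) = -6887
49(x - 12)² + 13(y + 6)² = -6887 + 7056 + 468 = 637
Divide by 637: (x - 12)²/13 + (y + 6)²/49 = 1
Ellipse, center (12, -6), major axis vertical; a² = 49, b² = 13.
b² = 13 so b = √13; the minor axis has length 2b = 2√13.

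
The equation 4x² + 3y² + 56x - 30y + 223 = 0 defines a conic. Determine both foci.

(-7, 3) and (-7, 7)

Collect terms: 4(x² + 14x) + 3(y² - 10y) = -223
Completing the square gives 4(x + 7)² + 3(y - 5)² = -223 + 196 + 75 = 48.
Dividing both sides by 48: (x + 7)²/12 + (y - 5)²/16 = 1
Ellipse, center (-7, 5), major axis vertical; a² = 16, b² = 12.
c² = a² - b² = 16 - 12 = 4, so c = 2.
Foci lie on the vertical axis through the center: (h, k ± c).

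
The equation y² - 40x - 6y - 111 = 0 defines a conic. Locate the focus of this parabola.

Only y is squared. Complete the square in y: (y - 3)² = 40(x + 3).
Vertex (-3, 3); 4p = 40 so p = 10. Opens right.
Focus is p units from the vertex along the axis: (h + p, k).

(7, 3)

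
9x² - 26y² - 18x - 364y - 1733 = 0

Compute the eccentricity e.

e = √910/26

Rearranging, 9(x² - 2x) -26(y² + 14y) = 1733.
9(x - 1)² -26(y + 7)² = 1733 + 9 - 1274 = 468
Dividing both sides by 468: (x - 1)²/52 - (y + 7)²/18 = 1
Hyperbola, center (1, -7), transverse axis horizontal; a² = 52, b² = 18.
c² = a² + b² = 70, so c = √70.
e = c/a = √70/2√13 = √910/26.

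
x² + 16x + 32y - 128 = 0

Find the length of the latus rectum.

32

Only x is squared. Complete the square in x: (x + 8)² = -32(y - 6).
Vertex (-8, 6); 4p = -32 so p = -8. Opens down.
Latus rectum length = |4p| = 32.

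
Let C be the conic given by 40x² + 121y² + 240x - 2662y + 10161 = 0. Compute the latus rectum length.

80/11

40(x² + 6x) + 121(y² - 22y) = -10161
Complete the square: 40(x + 3)² + 121(y - 11)² = -10161 + 360 + 14641 = 4840
Divide through by 4840 to get (x + 3)²/121 + (y - 11)²/40 = 1.
Ellipse, center (-3, 11), major axis horizontal; a² = 121, b² = 40.
Latus rectum length = 2b²/a = 2·40/11 = 80/11.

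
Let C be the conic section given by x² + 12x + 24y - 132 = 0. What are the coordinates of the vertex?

(-6, 7)

Only x is squared. Complete the square in x: (x + 6)² = -24(y - 7).
Vertex (-6, 7); 4p = -24 so p = -6. Opens down.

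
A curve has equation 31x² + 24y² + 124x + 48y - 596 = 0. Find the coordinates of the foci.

(-2, -1 - √7) and (-2, -1 + √7)

31(x² + 4x) + 24(y² + 2y) = 596
Complete the square: 31(x + 2)² + 24(y + 1)² = 596 + 124 + 24 = 744
Dividing both sides by 744: (x + 2)²/24 + (y + 1)²/31 = 1
Ellipse, center (-2, -1), major axis vertical; a² = 31, b² = 24.
c² = a² - b² = 31 - 24 = 7, so c = √7.
Foci lie on the vertical axis through the center: (h, k ± c).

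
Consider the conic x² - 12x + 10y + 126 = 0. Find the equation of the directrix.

y = -13/2

Only x is squared. Complete the square in x: (x - 6)² = -10(y + 9).
Vertex (6, -9); 4p = -10 so p = -5/2. Opens down.
Directrix is the horizontal line y = k − p = -9 − (-5/2) = -13/2.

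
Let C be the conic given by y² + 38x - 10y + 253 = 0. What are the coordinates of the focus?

(-31/2, 5)

Only y is squared. Complete the square in y: (y - 5)² = -38(x + 6).
Vertex (-6, 5); 4p = -38 so p = -19/2. Opens left.
Focus is p units from the vertex along the axis: (h + p, k).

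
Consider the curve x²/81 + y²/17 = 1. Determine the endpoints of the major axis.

Center (0, 0). The larger denominator 81 sits under the x-term, so the major axis is horizontal; a² = 81, b² = 17.
a = 9. Vertices at (h ± a, k).

(-9, 0) and (9, 0)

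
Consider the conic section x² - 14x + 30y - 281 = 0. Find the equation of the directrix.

y = 37/2

Only x is squared. Complete the square in x: (x - 7)² = -30(y - 11).
Vertex (7, 11); 4p = -30 so p = -15/2. Opens down.
Directrix is the horizontal line y = k − p = 11 − (-15/2) = 37/2.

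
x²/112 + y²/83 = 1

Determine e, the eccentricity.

e = √203/28

Center (0, 0). The larger denominator 112 sits under the x-term, so the major axis is horizontal; a² = 112, b² = 83.
c² = a² - b² = 29, so c = √29.
e = c/a = √29/4√7 = √203/28.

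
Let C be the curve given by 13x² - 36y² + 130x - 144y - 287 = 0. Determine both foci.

(-12, -2) and (2, -2)

Group the x- and y-terms: 13(x² + 10x) -36(y² + 4y) = 287
Complete the square in x and y: 13(x + 5)² -36(y + 2)² = 287 + 325 - 144 = 468
Dividing both sides by 468: (x + 5)²/36 - (y + 2)²/13 = 1
Hyperbola, center (-5, -2), transverse axis horizontal; a² = 36, b² = 13.
c² = a² + b² = 36 + 13 = 49, so c = 7.
Foci lie on the horizontal axis through the center: (h ± c, k).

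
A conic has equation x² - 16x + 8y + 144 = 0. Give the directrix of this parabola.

Only x is squared. Complete the square in x: (x - 8)² = -8(y + 10).
Vertex (8, -10); 4p = -8 so p = -2. Opens down.
Directrix is the horizontal line y = k − p = -10 − (-2) = -8.

y = -8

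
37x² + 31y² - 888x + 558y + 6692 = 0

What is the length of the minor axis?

2√31

Rearranging, 37(x² - 24x) + 31(y² + 18y) = -6692.
37(x - 12)² + 31(y + 9)² = -6692 + 5328 + 2511 = 1147
Dividing both sides by 1147: (x - 12)²/31 + (y + 9)²/37 = 1
Ellipse, center (12, -9), major axis vertical; a² = 37, b² = 31.
b² = 31 so b = √31; the minor axis has length 2b = 2√31.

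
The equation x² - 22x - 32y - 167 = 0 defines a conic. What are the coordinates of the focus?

(11, -1)

Only x is squared. Complete the square in x: (x - 11)² = 32(y + 9).
Vertex (11, -9); 4p = 32 so p = 8. Opens up.
Focus is p units from the vertex along the axis: (h, k + p).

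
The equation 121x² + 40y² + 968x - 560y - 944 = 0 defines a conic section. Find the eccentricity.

e = 9/11

121(x² + 8x) + 40(y² - 14y) = 944
Complete the square: 121(x + 4)² + 40(y - 7)² = 944 + 1936 + 1960 = 4840
Divide through by 4840 to get (x + 4)²/40 + (y - 7)²/121 = 1.
Ellipse, center (-4, 7), major axis vertical; a² = 121, b² = 40.
c² = a² - b² = 81, so c = 9.
e = c/a = 9/11.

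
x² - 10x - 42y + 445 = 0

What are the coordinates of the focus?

(5, 41/2)

Only x is squared. Complete the square in x: (x - 5)² = 42(y - 10).
Vertex (5, 10); 4p = 42 so p = 21/2. Opens up.
Focus is p units from the vertex along the axis: (h, k + p).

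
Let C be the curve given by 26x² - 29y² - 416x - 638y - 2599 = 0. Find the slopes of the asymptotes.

Rearranging, 26(x² - 16x) -29(y² + 22y) = 2599.
Complete the square in x and y: 26(x - 8)² -29(y + 11)² = 2599 + 1664 - 3509 = 754
Divide through by 754 to get (x - 8)²/29 - (y + 11)²/26 = 1.
Hyperbola, center (8, -11), transverse axis horizontal; a² = 29, b² = 26.
For a horizontal hyperbola the asymptotes have slope ±b/a.
Here that is ±√26/√29 = ±√754/29.

√754/29 and -√754/29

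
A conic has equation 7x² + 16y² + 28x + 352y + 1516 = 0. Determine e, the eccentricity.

e = 3/4

Rearranging, 7(x² + 4x) + 16(y² + 22y) = -1516.
Complete the square in x and y: 7(x + 2)² + 16(y + 11)² = -1516 + 28 + 1936 = 448
Divide through by 448 to get (x + 2)²/64 + (y + 11)²/28 = 1.
Ellipse, center (-2, -11), major axis horizontal; a² = 64, b² = 28.
c² = a² - b² = 36, so c = 6.
e = c/a = 6/8 = 3/4.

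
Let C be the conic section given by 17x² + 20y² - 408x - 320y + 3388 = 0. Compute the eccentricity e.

Collect terms: 17(x² - 24x) + 20(y² - 16y) = -3388
Completing the square gives 17(x - 12)² + 20(y - 8)² = -3388 + 2448 + 1280 = 340.
Divide by 340: (x - 12)²/20 + (y - 8)²/17 = 1
Ellipse, center (12, 8), major axis horizontal; a² = 20, b² = 17.
c² = a² - b² = 3, so c = √3.
e = c/a = √3/2√5 = √15/10.

e = √15/10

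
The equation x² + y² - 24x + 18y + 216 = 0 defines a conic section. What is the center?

(12, -9)

Rearranging, (x² - 24x) + (y² + 18y) = -216.
(x - 12)² + (y + 9)² = -216 + 144 + 81 = 9
So (x - 12)² + (y + 9)² = 9.
Circle centered at (12, -9) with r² = 9.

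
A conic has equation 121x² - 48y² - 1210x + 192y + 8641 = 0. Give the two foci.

Collect terms: 121(x² - 10x) -48(y² - 4y) = -8641
Complete the square in x and y: 121(x - 5)² -48(y - 2)² = -8641 + 3025 - 192 = -5808
Divide by -5808: (y - 2)²/121 - (x - 5)²/48 = 1
Hyperbola, center (5, 2), transverse axis vertical; a² = 121, b² = 48.
c² = a² + b² = 121 + 48 = 169, so c = 13.
Foci lie on the vertical axis through the center: (h, k ± c).

(5, -11) and (5, 15)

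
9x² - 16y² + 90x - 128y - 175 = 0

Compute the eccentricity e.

Collect terms: 9(x² + 10x) -16(y² + 8y) = 175
9(x + 5)² -16(y + 4)² = 175 + 225 - 256 = 144
Divide through by 144 to get (x + 5)²/16 - (y + 4)²/9 = 1.
Hyperbola, center (-5, -4), transverse axis horizontal; a² = 16, b² = 9.
c² = a² + b² = 25, so c = 5.
e = c/a = 5/4.

e = 5/4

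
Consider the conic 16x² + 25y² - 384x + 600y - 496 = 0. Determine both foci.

Group the x- and y-terms: 16(x² - 24x) + 25(y² + 24y) = 496
16(x - 12)² + 25(y + 12)² = 496 + 2304 + 3600 = 6400
Dividing both sides by 6400: (x - 12)²/400 + (y + 12)²/256 = 1
Ellipse, center (12, -12), major axis horizontal; a² = 400, b² = 256.
c² = a² - b² = 400 - 256 = 144, so c = 12.
Foci lie on the horizontal axis through the center: (h ± c, k).

(0, -12) and (24, -12)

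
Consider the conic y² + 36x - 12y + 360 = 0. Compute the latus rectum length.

Only y is squared. Complete the square in y: (y - 6)² = -36(x + 9).
Vertex (-9, 6); 4p = -36 so p = -9. Opens left.
Latus rectum length = |4p| = 36.

36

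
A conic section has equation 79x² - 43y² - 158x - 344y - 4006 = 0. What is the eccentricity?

e = √5246/43

79(x² - 2x) -43(y² + 8y) = 4006
Complete the square in x and y: 79(x - 1)² -43(y + 4)² = 4006 + 79 - 688 = 3397
Divide through by 3397 to get (x - 1)²/43 - (y + 4)²/79 = 1.
Hyperbola, center (1, -4), transverse axis horizontal; a² = 43, b² = 79.
c² = a² + b² = 122, so c = √122.
e = c/a = √122/√43 = √5246/43.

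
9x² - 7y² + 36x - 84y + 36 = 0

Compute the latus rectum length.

28/3

Collect terms: 9(x² + 4x) -7(y² + 12y) = -36
Complete the square in x and y: 9(x + 2)² -7(y + 6)² = -36 + 36 - 252 = -252
Dividing both sides by -252: (y + 6)²/36 - (x + 2)²/28 = 1
Hyperbola, center (-2, -6), transverse axis vertical; a² = 36, b² = 28.
Latus rectum length = 2b²/a = 2·28/6 = 28/3.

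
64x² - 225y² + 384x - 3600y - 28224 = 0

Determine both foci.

64(x² + 6x) -225(y² + 16y) = 28224
Complete the square: 64(x + 3)² -225(y + 8)² = 28224 + 576 - 14400 = 14400
Divide through by 14400 to get (x + 3)²/225 - (y + 8)²/64 = 1.
Hyperbola, center (-3, -8), transverse axis horizontal; a² = 225, b² = 64.
c² = a² + b² = 225 + 64 = 289, so c = 17.
Foci lie on the horizontal axis through the center: (h ± c, k).

(-20, -8) and (14, -8)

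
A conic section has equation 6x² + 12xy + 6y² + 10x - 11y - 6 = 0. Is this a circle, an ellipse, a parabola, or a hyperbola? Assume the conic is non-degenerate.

parabola

A = 6, B = 12, C = 6.
Discriminant B² − 4AC = 12² − 4·6·6 = 0.
B² − 4AC = 0 ⇒ parabola.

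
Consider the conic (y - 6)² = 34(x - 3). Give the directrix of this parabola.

x = -11/2

Vertex (3, 6); 4p = 34 so p = 17/2. Opens right.
Directrix is the vertical line x = h − p = 3 − (17/2) = -11/2.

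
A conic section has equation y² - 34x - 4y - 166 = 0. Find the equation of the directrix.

x = -27/2

Only y is squared. Complete the square in y: (y - 2)² = 34(x + 5).
Vertex (-5, 2); 4p = 34 so p = 17/2. Opens right.
Directrix is the vertical line x = h − p = -5 − (17/2) = -27/2.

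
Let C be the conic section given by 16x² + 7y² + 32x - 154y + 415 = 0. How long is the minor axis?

16(x² + 2x) + 7(y² - 22y) = -415
Complete the square in x and y: 16(x + 1)² + 7(y - 11)² = -415 + 16 + 847 = 448
Divide through by 448 to get (x + 1)²/28 + (y - 11)²/64 = 1.
Ellipse, center (-1, 11), major axis vertical; a² = 64, b² = 28.
b² = 28 so b = 2√7; the minor axis has length 2b = 4√7.

4√7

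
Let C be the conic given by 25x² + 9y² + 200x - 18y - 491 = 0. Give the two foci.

(-4, -7) and (-4, 9)

25(x² + 8x) + 9(y² - 2y) = 491
Complete the square: 25(x + 4)² + 9(y - 1)² = 491 + 400 + 9 = 900
Dividing both sides by 900: (x + 4)²/36 + (y - 1)²/100 = 1
Ellipse, center (-4, 1), major axis vertical; a² = 100, b² = 36.
c² = a² - b² = 100 - 36 = 64, so c = 8.
Foci lie on the vertical axis through the center: (h, k ± c).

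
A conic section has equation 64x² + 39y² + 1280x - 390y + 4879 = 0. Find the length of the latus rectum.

64(x² + 20x) + 39(y² - 10y) = -4879
Complete the square in x and y: 64(x + 10)² + 39(y - 5)² = -4879 + 6400 + 975 = 2496
Divide through by 2496 to get (x + 10)²/39 + (y - 5)²/64 = 1.
Ellipse, center (-10, 5), major axis vertical; a² = 64, b² = 39.
Latus rectum length = 2b²/a = 2·39/8 = 39/4.

39/4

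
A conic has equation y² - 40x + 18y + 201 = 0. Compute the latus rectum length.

Only y is squared. Complete the square in y: (y + 9)² = 40(x - 3).
Vertex (3, -9); 4p = 40 so p = 10. Opens right.
Latus rectum length = |4p| = 40.

40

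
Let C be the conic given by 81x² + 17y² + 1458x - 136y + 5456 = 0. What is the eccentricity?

Collect terms: 81(x² + 18x) + 17(y² - 8y) = -5456
Complete the square in x and y: 81(x + 9)² + 17(y - 4)² = -5456 + 6561 + 272 = 1377
Divide through by 1377 to get (x + 9)²/17 + (y - 4)²/81 = 1.
Ellipse, center (-9, 4), major axis vertical; a² = 81, b² = 17.
c² = a² - b² = 64, so c = 8.
e = c/a = 8/9.

e = 8/9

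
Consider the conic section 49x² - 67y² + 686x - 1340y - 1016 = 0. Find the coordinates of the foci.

Collect terms: 49(x² + 14x) -67(y² + 20y) = 1016
Complete the square: 49(x + 7)² -67(y + 10)² = 1016 + 2401 - 6700 = -3283
Divide through by -3283 to get (y + 10)²/49 - (x + 7)²/67 = 1.
Hyperbola, center (-7, -10), transverse axis vertical; a² = 49, b² = 67.
c² = a² + b² = 49 + 67 = 116, so c = 2√29.
Foci lie on the vertical axis through the center: (h, k ± c).

(-7, -10 - 2√29) and (-7, -10 + 2√29)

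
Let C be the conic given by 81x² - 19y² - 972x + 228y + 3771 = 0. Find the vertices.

(6, -3) and (6, 15)

Rearranging, 81(x² - 12x) -19(y² - 12y) = -3771.
Complete the square: 81(x - 6)² -19(y - 6)² = -3771 + 2916 - 684 = -1539
Dividing both sides by -1539: (y - 6)²/81 - (x - 6)²/19 = 1
Hyperbola, center (6, 6), transverse axis vertical; a² = 81, b² = 19.
a = 9. Vertices at (h, k ± a).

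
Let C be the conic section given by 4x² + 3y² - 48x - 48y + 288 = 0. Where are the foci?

(6, 6) and (6, 10)

4(x² - 12x) + 3(y² - 16y) = -288
4(x - 6)² + 3(y - 8)² = -288 + 144 + 192 = 48
Dividing both sides by 48: (x - 6)²/12 + (y - 8)²/16 = 1
Ellipse, center (6, 8), major axis vertical; a² = 16, b² = 12.
c² = a² - b² = 16 - 12 = 4, so c = 2.
Foci lie on the vertical axis through the center: (h, k ± c).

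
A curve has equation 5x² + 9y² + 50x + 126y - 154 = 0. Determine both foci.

5(x² + 10x) + 9(y² + 14y) = 154
5(x + 5)² + 9(y + 7)² = 154 + 125 + 441 = 720
Divide through by 720 to get (x + 5)²/144 + (y + 7)²/80 = 1.
Ellipse, center (-5, -7), major axis horizontal; a² = 144, b² = 80.
c² = a² - b² = 144 - 80 = 64, so c = 8.
Foci lie on the horizontal axis through the center: (h ± c, k).

(-13, -7) and (3, -7)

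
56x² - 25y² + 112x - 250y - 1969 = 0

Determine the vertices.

(-6, -5) and (4, -5)

Group the x- and y-terms: 56(x² + 2x) -25(y² + 10y) = 1969
Complete the square: 56(x + 1)² -25(y + 5)² = 1969 + 56 - 625 = 1400
Divide through by 1400 to get (x + 1)²/25 - (y + 5)²/56 = 1.
Hyperbola, center (-1, -5), transverse axis horizontal; a² = 25, b² = 56.
a = 5. Vertices at (h ± a, k).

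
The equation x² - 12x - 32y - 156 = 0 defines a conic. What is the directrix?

Only x is squared. Complete the square in x: (x - 6)² = 32(y + 6).
Vertex (6, -6); 4p = 32 so p = 8. Opens up.
Directrix is the horizontal line y = k − p = -6 − (8) = -14.

y = -14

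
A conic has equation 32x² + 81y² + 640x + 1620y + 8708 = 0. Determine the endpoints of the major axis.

(-19, -10) and (-1, -10)

32(x² + 20x) + 81(y² + 20y) = -8708
32(x + 10)² + 81(y + 10)² = -8708 + 3200 + 8100 = 2592
Divide through by 2592 to get (x + 10)²/81 + (y + 10)²/32 = 1.
Ellipse, center (-10, -10), major axis horizontal; a² = 81, b² = 32.
a = 9. Vertices at (h ± a, k).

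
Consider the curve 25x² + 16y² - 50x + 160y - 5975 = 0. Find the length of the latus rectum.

Group: 25(x² - 2x) + 16(y² + 10y) = 5975
Complete the square: 25(x - 1)² + 16(y + 5)² = 5975 + 25 + 400 = 6400
Divide through by 6400 to get (x - 1)²/256 + (y + 5)²/400 = 1.
Ellipse, center (1, -5), major axis vertical; a² = 400, b² = 256.
Latus rectum length = 2b²/a = 2·256/20 = 128/5.

128/5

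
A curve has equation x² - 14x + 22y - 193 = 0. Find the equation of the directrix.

Only x is squared. Complete the square in x: (x - 7)² = -22(y - 11).
Vertex (7, 11); 4p = -22 so p = -11/2. Opens down.
Directrix is the horizontal line y = k − p = 11 − (-11/2) = 33/2.

y = 33/2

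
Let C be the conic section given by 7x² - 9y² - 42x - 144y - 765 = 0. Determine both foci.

Group: 7(x² - 6x) -9(y² + 16y) = 765
7(x - 3)² -9(y + 8)² = 765 + 63 - 576 = 252
Divide through by 252 to get (x - 3)²/36 - (y + 8)²/28 = 1.
Hyperbola, center (3, -8), transverse axis horizontal; a² = 36, b² = 28.
c² = a² + b² = 36 + 28 = 64, so c = 8.
Foci lie on the horizontal axis through the center: (h ± c, k).

(-5, -8) and (11, -8)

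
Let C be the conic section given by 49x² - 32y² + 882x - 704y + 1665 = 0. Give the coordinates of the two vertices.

Rearranging, 49(x² + 18x) -32(y² + 22y) = -1665.
Complete the square: 49(x + 9)² -32(y + 11)² = -1665 + 3969 - 3872 = -1568
Divide by -1568: (y + 11)²/49 - (x + 9)²/32 = 1
Hyperbola, center (-9, -11), transverse axis vertical; a² = 49, b² = 32.
a = 7. Vertices at (h, k ± a).

(-9, -18) and (-9, -4)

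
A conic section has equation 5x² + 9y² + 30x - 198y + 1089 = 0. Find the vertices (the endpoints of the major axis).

Group the x- and y-terms: 5(x² + 6x) + 9(y² - 22y) = -1089
Complete the square: 5(x + 3)² + 9(y - 11)² = -1089 + 45 + 1089 = 45
Divide by 45: (x + 3)²/9 + (y - 11)²/5 = 1
Ellipse, center (-3, 11), major axis horizontal; a² = 9, b² = 5.
a = 3. Vertices at (h ± a, k).

(-6, 11) and (0, 11)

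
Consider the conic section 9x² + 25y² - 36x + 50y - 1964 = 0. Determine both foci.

Rearranging, 9(x² - 4x) + 25(y² + 2y) = 1964.
Complete the square: 9(x - 2)² + 25(y + 1)² = 1964 + 36 + 25 = 2025
Divide by 2025: (x - 2)²/225 + (y + 1)²/81 = 1
Ellipse, center (2, -1), major axis horizontal; a² = 225, b² = 81.
c² = a² - b² = 225 - 81 = 144, so c = 12.
Foci lie on the horizontal axis through the center: (h ± c, k).

(-10, -1) and (14, -1)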